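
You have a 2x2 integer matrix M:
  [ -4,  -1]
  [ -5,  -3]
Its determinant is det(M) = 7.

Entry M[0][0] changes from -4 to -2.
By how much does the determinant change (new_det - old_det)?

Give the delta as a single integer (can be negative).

Answer: -6

Derivation:
Cofactor C_00 = -3
Entry delta = -2 - -4 = 2
Det delta = entry_delta * cofactor = 2 * -3 = -6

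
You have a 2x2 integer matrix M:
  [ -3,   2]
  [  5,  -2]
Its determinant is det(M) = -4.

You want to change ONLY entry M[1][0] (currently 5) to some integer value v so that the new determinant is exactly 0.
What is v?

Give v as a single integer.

det is linear in entry M[1][0]: det = old_det + (v - 5) * C_10
Cofactor C_10 = -2
Want det = 0: -4 + (v - 5) * -2 = 0
  (v - 5) = 4 / -2 = -2
  v = 5 + (-2) = 3

Answer: 3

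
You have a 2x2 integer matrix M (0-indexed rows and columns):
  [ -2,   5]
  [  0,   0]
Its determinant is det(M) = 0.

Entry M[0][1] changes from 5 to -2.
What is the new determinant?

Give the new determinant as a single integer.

Answer: 0

Derivation:
det is linear in row 0: changing M[0][1] by delta changes det by delta * cofactor(0,1).
Cofactor C_01 = (-1)^(0+1) * minor(0,1) = 0
Entry delta = -2 - 5 = -7
Det delta = -7 * 0 = 0
New det = 0 + 0 = 0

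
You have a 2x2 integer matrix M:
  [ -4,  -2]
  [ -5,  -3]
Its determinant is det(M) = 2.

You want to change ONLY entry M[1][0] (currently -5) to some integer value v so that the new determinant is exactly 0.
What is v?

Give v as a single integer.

det is linear in entry M[1][0]: det = old_det + (v - -5) * C_10
Cofactor C_10 = 2
Want det = 0: 2 + (v - -5) * 2 = 0
  (v - -5) = -2 / 2 = -1
  v = -5 + (-1) = -6

Answer: -6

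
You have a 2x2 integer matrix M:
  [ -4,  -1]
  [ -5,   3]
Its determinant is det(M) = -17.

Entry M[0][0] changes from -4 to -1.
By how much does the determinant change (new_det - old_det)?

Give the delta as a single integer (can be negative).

Answer: 9

Derivation:
Cofactor C_00 = 3
Entry delta = -1 - -4 = 3
Det delta = entry_delta * cofactor = 3 * 3 = 9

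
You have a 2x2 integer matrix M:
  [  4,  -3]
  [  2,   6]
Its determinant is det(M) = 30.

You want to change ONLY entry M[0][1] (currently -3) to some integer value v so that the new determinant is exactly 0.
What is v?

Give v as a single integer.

det is linear in entry M[0][1]: det = old_det + (v - -3) * C_01
Cofactor C_01 = -2
Want det = 0: 30 + (v - -3) * -2 = 0
  (v - -3) = -30 / -2 = 15
  v = -3 + (15) = 12

Answer: 12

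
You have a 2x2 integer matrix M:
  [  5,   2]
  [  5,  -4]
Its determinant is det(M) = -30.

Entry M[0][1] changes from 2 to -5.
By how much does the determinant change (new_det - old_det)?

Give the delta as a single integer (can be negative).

Cofactor C_01 = -5
Entry delta = -5 - 2 = -7
Det delta = entry_delta * cofactor = -7 * -5 = 35

Answer: 35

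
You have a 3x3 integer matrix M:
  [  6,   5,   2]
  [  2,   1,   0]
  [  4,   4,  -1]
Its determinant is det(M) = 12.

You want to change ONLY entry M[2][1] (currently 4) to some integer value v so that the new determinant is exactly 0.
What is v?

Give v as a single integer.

det is linear in entry M[2][1]: det = old_det + (v - 4) * C_21
Cofactor C_21 = 4
Want det = 0: 12 + (v - 4) * 4 = 0
  (v - 4) = -12 / 4 = -3
  v = 4 + (-3) = 1

Answer: 1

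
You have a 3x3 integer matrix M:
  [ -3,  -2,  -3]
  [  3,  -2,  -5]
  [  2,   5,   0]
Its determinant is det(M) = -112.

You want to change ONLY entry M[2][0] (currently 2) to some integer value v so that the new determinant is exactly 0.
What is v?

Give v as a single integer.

Answer: 30

Derivation:
det is linear in entry M[2][0]: det = old_det + (v - 2) * C_20
Cofactor C_20 = 4
Want det = 0: -112 + (v - 2) * 4 = 0
  (v - 2) = 112 / 4 = 28
  v = 2 + (28) = 30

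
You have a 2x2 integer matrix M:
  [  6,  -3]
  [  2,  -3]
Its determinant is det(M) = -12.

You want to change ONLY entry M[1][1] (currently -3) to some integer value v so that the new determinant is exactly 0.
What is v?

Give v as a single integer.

det is linear in entry M[1][1]: det = old_det + (v - -3) * C_11
Cofactor C_11 = 6
Want det = 0: -12 + (v - -3) * 6 = 0
  (v - -3) = 12 / 6 = 2
  v = -3 + (2) = -1

Answer: -1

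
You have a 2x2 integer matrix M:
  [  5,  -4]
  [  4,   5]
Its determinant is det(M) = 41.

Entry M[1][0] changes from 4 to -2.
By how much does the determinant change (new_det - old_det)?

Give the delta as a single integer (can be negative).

Cofactor C_10 = 4
Entry delta = -2 - 4 = -6
Det delta = entry_delta * cofactor = -6 * 4 = -24

Answer: -24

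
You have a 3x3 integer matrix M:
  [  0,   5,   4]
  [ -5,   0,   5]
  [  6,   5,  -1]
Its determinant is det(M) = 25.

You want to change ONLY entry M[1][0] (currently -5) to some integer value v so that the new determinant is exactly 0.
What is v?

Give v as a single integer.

Answer: -6

Derivation:
det is linear in entry M[1][0]: det = old_det + (v - -5) * C_10
Cofactor C_10 = 25
Want det = 0: 25 + (v - -5) * 25 = 0
  (v - -5) = -25 / 25 = -1
  v = -5 + (-1) = -6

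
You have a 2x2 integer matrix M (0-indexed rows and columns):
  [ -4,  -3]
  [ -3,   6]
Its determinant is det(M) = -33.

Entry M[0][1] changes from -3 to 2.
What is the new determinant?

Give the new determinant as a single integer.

Answer: -18

Derivation:
det is linear in row 0: changing M[0][1] by delta changes det by delta * cofactor(0,1).
Cofactor C_01 = (-1)^(0+1) * minor(0,1) = 3
Entry delta = 2 - -3 = 5
Det delta = 5 * 3 = 15
New det = -33 + 15 = -18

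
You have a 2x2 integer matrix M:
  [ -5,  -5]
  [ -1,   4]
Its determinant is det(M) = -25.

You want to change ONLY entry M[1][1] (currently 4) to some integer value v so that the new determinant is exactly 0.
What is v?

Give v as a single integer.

Answer: -1

Derivation:
det is linear in entry M[1][1]: det = old_det + (v - 4) * C_11
Cofactor C_11 = -5
Want det = 0: -25 + (v - 4) * -5 = 0
  (v - 4) = 25 / -5 = -5
  v = 4 + (-5) = -1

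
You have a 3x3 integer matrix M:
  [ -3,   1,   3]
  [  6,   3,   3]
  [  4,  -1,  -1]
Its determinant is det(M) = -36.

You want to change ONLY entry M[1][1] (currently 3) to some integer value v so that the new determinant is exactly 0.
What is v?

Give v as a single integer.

Answer: -1

Derivation:
det is linear in entry M[1][1]: det = old_det + (v - 3) * C_11
Cofactor C_11 = -9
Want det = 0: -36 + (v - 3) * -9 = 0
  (v - 3) = 36 / -9 = -4
  v = 3 + (-4) = -1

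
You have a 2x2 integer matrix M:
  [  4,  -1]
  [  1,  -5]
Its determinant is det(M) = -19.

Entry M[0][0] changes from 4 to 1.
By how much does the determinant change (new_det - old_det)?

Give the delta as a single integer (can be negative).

Answer: 15

Derivation:
Cofactor C_00 = -5
Entry delta = 1 - 4 = -3
Det delta = entry_delta * cofactor = -3 * -5 = 15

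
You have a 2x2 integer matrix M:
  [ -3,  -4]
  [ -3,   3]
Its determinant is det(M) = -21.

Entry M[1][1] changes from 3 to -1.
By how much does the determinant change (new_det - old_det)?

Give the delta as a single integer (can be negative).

Cofactor C_11 = -3
Entry delta = -1 - 3 = -4
Det delta = entry_delta * cofactor = -4 * -3 = 12

Answer: 12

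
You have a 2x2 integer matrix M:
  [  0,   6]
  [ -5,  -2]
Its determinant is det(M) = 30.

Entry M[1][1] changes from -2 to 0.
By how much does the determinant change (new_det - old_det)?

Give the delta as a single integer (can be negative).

Cofactor C_11 = 0
Entry delta = 0 - -2 = 2
Det delta = entry_delta * cofactor = 2 * 0 = 0

Answer: 0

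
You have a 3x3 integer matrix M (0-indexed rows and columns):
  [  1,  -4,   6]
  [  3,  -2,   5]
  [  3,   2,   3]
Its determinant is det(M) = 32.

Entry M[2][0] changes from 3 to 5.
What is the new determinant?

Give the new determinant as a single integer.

det is linear in row 2: changing M[2][0] by delta changes det by delta * cofactor(2,0).
Cofactor C_20 = (-1)^(2+0) * minor(2,0) = -8
Entry delta = 5 - 3 = 2
Det delta = 2 * -8 = -16
New det = 32 + -16 = 16

Answer: 16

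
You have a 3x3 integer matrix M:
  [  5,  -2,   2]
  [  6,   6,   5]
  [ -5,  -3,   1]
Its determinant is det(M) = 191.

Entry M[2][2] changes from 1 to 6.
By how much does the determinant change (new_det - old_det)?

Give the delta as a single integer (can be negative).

Answer: 210

Derivation:
Cofactor C_22 = 42
Entry delta = 6 - 1 = 5
Det delta = entry_delta * cofactor = 5 * 42 = 210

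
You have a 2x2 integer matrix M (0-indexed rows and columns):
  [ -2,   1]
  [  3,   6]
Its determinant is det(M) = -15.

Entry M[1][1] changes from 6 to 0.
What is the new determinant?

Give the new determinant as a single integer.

Answer: -3

Derivation:
det is linear in row 1: changing M[1][1] by delta changes det by delta * cofactor(1,1).
Cofactor C_11 = (-1)^(1+1) * minor(1,1) = -2
Entry delta = 0 - 6 = -6
Det delta = -6 * -2 = 12
New det = -15 + 12 = -3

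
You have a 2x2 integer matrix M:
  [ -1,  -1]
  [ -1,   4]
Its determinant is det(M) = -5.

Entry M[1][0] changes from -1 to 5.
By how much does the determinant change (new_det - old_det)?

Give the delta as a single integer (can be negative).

Cofactor C_10 = 1
Entry delta = 5 - -1 = 6
Det delta = entry_delta * cofactor = 6 * 1 = 6

Answer: 6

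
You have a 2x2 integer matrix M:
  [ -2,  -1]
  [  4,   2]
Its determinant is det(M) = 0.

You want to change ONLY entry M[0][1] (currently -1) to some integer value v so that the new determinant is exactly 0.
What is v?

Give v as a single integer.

Answer: -1

Derivation:
det is linear in entry M[0][1]: det = old_det + (v - -1) * C_01
Cofactor C_01 = -4
Want det = 0: 0 + (v - -1) * -4 = 0
  (v - -1) = 0 / -4 = 0
  v = -1 + (0) = -1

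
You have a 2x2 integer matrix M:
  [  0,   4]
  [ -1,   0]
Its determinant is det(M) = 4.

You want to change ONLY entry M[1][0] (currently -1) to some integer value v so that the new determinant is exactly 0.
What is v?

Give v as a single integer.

Answer: 0

Derivation:
det is linear in entry M[1][0]: det = old_det + (v - -1) * C_10
Cofactor C_10 = -4
Want det = 0: 4 + (v - -1) * -4 = 0
  (v - -1) = -4 / -4 = 1
  v = -1 + (1) = 0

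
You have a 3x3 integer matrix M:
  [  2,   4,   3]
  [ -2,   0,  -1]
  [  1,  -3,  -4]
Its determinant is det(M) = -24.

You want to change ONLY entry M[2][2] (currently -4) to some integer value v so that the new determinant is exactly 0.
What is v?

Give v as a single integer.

Answer: -1

Derivation:
det is linear in entry M[2][2]: det = old_det + (v - -4) * C_22
Cofactor C_22 = 8
Want det = 0: -24 + (v - -4) * 8 = 0
  (v - -4) = 24 / 8 = 3
  v = -4 + (3) = -1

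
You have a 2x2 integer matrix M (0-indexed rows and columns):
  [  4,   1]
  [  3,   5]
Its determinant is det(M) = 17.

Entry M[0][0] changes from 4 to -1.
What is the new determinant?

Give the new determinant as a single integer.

Answer: -8

Derivation:
det is linear in row 0: changing M[0][0] by delta changes det by delta * cofactor(0,0).
Cofactor C_00 = (-1)^(0+0) * minor(0,0) = 5
Entry delta = -1 - 4 = -5
Det delta = -5 * 5 = -25
New det = 17 + -25 = -8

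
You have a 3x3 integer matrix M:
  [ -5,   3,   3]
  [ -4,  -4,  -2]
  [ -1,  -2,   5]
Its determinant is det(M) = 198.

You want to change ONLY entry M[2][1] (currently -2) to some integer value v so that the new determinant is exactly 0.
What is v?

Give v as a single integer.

det is linear in entry M[2][1]: det = old_det + (v - -2) * C_21
Cofactor C_21 = -22
Want det = 0: 198 + (v - -2) * -22 = 0
  (v - -2) = -198 / -22 = 9
  v = -2 + (9) = 7

Answer: 7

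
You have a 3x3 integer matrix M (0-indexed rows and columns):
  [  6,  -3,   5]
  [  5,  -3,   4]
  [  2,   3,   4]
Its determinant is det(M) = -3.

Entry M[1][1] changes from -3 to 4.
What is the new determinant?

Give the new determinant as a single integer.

det is linear in row 1: changing M[1][1] by delta changes det by delta * cofactor(1,1).
Cofactor C_11 = (-1)^(1+1) * minor(1,1) = 14
Entry delta = 4 - -3 = 7
Det delta = 7 * 14 = 98
New det = -3 + 98 = 95

Answer: 95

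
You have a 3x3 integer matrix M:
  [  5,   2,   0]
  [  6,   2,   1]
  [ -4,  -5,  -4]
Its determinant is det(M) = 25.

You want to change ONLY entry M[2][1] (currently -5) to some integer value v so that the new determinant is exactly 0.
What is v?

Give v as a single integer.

det is linear in entry M[2][1]: det = old_det + (v - -5) * C_21
Cofactor C_21 = -5
Want det = 0: 25 + (v - -5) * -5 = 0
  (v - -5) = -25 / -5 = 5
  v = -5 + (5) = 0

Answer: 0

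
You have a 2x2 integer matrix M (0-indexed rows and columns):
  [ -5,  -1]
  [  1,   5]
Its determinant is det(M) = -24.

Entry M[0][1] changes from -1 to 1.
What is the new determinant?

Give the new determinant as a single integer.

det is linear in row 0: changing M[0][1] by delta changes det by delta * cofactor(0,1).
Cofactor C_01 = (-1)^(0+1) * minor(0,1) = -1
Entry delta = 1 - -1 = 2
Det delta = 2 * -1 = -2
New det = -24 + -2 = -26

Answer: -26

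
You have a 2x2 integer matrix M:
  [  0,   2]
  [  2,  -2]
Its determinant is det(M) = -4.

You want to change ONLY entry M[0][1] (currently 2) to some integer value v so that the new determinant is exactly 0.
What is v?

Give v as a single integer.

Answer: 0

Derivation:
det is linear in entry M[0][1]: det = old_det + (v - 2) * C_01
Cofactor C_01 = -2
Want det = 0: -4 + (v - 2) * -2 = 0
  (v - 2) = 4 / -2 = -2
  v = 2 + (-2) = 0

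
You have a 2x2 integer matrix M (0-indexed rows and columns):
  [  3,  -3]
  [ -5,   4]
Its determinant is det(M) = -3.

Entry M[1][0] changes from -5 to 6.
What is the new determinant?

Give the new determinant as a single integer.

det is linear in row 1: changing M[1][0] by delta changes det by delta * cofactor(1,0).
Cofactor C_10 = (-1)^(1+0) * minor(1,0) = 3
Entry delta = 6 - -5 = 11
Det delta = 11 * 3 = 33
New det = -3 + 33 = 30

Answer: 30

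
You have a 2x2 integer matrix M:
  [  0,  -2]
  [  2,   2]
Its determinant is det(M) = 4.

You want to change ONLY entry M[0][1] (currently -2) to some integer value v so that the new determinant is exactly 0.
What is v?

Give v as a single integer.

Answer: 0

Derivation:
det is linear in entry M[0][1]: det = old_det + (v - -2) * C_01
Cofactor C_01 = -2
Want det = 0: 4 + (v - -2) * -2 = 0
  (v - -2) = -4 / -2 = 2
  v = -2 + (2) = 0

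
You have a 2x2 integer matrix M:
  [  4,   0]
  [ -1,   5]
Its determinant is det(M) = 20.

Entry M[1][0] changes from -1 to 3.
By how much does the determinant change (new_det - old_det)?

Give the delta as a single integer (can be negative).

Answer: 0

Derivation:
Cofactor C_10 = 0
Entry delta = 3 - -1 = 4
Det delta = entry_delta * cofactor = 4 * 0 = 0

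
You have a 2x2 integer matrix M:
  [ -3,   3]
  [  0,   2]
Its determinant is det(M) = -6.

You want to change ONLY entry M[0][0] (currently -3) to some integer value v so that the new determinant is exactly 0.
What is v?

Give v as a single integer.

Answer: 0

Derivation:
det is linear in entry M[0][0]: det = old_det + (v - -3) * C_00
Cofactor C_00 = 2
Want det = 0: -6 + (v - -3) * 2 = 0
  (v - -3) = 6 / 2 = 3
  v = -3 + (3) = 0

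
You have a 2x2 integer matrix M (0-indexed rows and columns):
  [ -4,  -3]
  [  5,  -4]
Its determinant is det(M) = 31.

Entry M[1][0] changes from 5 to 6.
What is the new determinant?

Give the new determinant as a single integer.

Answer: 34

Derivation:
det is linear in row 1: changing M[1][0] by delta changes det by delta * cofactor(1,0).
Cofactor C_10 = (-1)^(1+0) * minor(1,0) = 3
Entry delta = 6 - 5 = 1
Det delta = 1 * 3 = 3
New det = 31 + 3 = 34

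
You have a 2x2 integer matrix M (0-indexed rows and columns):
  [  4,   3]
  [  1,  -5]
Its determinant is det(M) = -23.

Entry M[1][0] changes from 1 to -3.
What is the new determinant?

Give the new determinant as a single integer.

Answer: -11

Derivation:
det is linear in row 1: changing M[1][0] by delta changes det by delta * cofactor(1,0).
Cofactor C_10 = (-1)^(1+0) * minor(1,0) = -3
Entry delta = -3 - 1 = -4
Det delta = -4 * -3 = 12
New det = -23 + 12 = -11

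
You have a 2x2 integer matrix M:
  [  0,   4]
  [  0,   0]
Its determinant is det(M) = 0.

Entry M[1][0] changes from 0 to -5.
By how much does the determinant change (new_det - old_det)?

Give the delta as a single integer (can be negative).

Answer: 20

Derivation:
Cofactor C_10 = -4
Entry delta = -5 - 0 = -5
Det delta = entry_delta * cofactor = -5 * -4 = 20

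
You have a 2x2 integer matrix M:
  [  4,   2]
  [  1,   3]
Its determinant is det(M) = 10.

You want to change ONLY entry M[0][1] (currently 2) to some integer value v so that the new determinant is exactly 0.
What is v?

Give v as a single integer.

det is linear in entry M[0][1]: det = old_det + (v - 2) * C_01
Cofactor C_01 = -1
Want det = 0: 10 + (v - 2) * -1 = 0
  (v - 2) = -10 / -1 = 10
  v = 2 + (10) = 12

Answer: 12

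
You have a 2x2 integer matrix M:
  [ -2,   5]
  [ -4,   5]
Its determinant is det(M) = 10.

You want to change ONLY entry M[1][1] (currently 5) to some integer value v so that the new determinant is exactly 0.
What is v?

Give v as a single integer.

det is linear in entry M[1][1]: det = old_det + (v - 5) * C_11
Cofactor C_11 = -2
Want det = 0: 10 + (v - 5) * -2 = 0
  (v - 5) = -10 / -2 = 5
  v = 5 + (5) = 10

Answer: 10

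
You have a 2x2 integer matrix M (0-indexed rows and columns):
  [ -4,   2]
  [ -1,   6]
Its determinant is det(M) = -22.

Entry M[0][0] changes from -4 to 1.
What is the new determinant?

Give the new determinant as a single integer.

Answer: 8

Derivation:
det is linear in row 0: changing M[0][0] by delta changes det by delta * cofactor(0,0).
Cofactor C_00 = (-1)^(0+0) * minor(0,0) = 6
Entry delta = 1 - -4 = 5
Det delta = 5 * 6 = 30
New det = -22 + 30 = 8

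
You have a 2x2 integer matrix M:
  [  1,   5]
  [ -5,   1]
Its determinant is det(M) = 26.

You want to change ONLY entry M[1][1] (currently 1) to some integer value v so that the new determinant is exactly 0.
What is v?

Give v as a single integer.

det is linear in entry M[1][1]: det = old_det + (v - 1) * C_11
Cofactor C_11 = 1
Want det = 0: 26 + (v - 1) * 1 = 0
  (v - 1) = -26 / 1 = -26
  v = 1 + (-26) = -25

Answer: -25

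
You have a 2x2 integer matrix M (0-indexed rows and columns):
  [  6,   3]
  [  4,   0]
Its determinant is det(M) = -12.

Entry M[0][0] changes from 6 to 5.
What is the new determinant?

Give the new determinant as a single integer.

Answer: -12

Derivation:
det is linear in row 0: changing M[0][0] by delta changes det by delta * cofactor(0,0).
Cofactor C_00 = (-1)^(0+0) * minor(0,0) = 0
Entry delta = 5 - 6 = -1
Det delta = -1 * 0 = 0
New det = -12 + 0 = -12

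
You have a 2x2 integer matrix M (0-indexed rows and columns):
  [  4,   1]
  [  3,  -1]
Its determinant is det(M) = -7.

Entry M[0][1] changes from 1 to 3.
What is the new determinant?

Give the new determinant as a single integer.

det is linear in row 0: changing M[0][1] by delta changes det by delta * cofactor(0,1).
Cofactor C_01 = (-1)^(0+1) * minor(0,1) = -3
Entry delta = 3 - 1 = 2
Det delta = 2 * -3 = -6
New det = -7 + -6 = -13

Answer: -13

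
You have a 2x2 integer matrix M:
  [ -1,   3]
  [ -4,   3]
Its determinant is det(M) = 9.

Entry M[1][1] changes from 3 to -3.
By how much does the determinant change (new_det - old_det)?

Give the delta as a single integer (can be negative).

Cofactor C_11 = -1
Entry delta = -3 - 3 = -6
Det delta = entry_delta * cofactor = -6 * -1 = 6

Answer: 6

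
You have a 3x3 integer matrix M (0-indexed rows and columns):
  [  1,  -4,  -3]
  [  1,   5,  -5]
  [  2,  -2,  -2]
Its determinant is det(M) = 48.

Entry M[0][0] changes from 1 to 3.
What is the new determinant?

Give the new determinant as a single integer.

Answer: 8

Derivation:
det is linear in row 0: changing M[0][0] by delta changes det by delta * cofactor(0,0).
Cofactor C_00 = (-1)^(0+0) * minor(0,0) = -20
Entry delta = 3 - 1 = 2
Det delta = 2 * -20 = -40
New det = 48 + -40 = 8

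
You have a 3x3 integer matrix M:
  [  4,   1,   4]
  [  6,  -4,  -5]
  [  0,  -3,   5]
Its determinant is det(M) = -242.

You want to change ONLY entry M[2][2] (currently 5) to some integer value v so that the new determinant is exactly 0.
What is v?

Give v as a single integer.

det is linear in entry M[2][2]: det = old_det + (v - 5) * C_22
Cofactor C_22 = -22
Want det = 0: -242 + (v - 5) * -22 = 0
  (v - 5) = 242 / -22 = -11
  v = 5 + (-11) = -6

Answer: -6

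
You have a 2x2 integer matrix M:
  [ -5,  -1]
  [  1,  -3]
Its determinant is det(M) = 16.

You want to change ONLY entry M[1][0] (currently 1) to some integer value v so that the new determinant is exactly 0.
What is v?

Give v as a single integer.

Answer: -15

Derivation:
det is linear in entry M[1][0]: det = old_det + (v - 1) * C_10
Cofactor C_10 = 1
Want det = 0: 16 + (v - 1) * 1 = 0
  (v - 1) = -16 / 1 = -16
  v = 1 + (-16) = -15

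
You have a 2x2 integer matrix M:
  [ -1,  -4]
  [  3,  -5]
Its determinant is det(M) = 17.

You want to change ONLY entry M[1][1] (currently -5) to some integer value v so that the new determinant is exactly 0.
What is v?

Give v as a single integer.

det is linear in entry M[1][1]: det = old_det + (v - -5) * C_11
Cofactor C_11 = -1
Want det = 0: 17 + (v - -5) * -1 = 0
  (v - -5) = -17 / -1 = 17
  v = -5 + (17) = 12

Answer: 12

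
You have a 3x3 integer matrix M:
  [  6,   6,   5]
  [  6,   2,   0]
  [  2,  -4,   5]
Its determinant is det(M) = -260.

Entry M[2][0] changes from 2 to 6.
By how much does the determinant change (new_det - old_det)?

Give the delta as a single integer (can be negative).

Answer: -40

Derivation:
Cofactor C_20 = -10
Entry delta = 6 - 2 = 4
Det delta = entry_delta * cofactor = 4 * -10 = -40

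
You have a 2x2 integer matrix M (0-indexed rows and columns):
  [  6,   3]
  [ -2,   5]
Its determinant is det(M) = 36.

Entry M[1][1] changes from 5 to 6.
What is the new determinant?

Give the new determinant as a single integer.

det is linear in row 1: changing M[1][1] by delta changes det by delta * cofactor(1,1).
Cofactor C_11 = (-1)^(1+1) * minor(1,1) = 6
Entry delta = 6 - 5 = 1
Det delta = 1 * 6 = 6
New det = 36 + 6 = 42

Answer: 42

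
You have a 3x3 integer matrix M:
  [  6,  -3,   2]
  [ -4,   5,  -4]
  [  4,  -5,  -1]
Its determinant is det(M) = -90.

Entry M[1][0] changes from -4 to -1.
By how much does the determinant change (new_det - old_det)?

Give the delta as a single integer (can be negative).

Answer: -39

Derivation:
Cofactor C_10 = -13
Entry delta = -1 - -4 = 3
Det delta = entry_delta * cofactor = 3 * -13 = -39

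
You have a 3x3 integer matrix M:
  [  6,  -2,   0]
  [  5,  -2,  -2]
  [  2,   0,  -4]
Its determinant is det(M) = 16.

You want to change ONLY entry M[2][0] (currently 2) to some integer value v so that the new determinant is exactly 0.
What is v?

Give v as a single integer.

Answer: -2

Derivation:
det is linear in entry M[2][0]: det = old_det + (v - 2) * C_20
Cofactor C_20 = 4
Want det = 0: 16 + (v - 2) * 4 = 0
  (v - 2) = -16 / 4 = -4
  v = 2 + (-4) = -2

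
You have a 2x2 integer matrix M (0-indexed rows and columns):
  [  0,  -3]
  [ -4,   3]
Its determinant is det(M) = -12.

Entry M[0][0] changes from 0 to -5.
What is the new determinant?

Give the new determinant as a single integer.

Answer: -27

Derivation:
det is linear in row 0: changing M[0][0] by delta changes det by delta * cofactor(0,0).
Cofactor C_00 = (-1)^(0+0) * minor(0,0) = 3
Entry delta = -5 - 0 = -5
Det delta = -5 * 3 = -15
New det = -12 + -15 = -27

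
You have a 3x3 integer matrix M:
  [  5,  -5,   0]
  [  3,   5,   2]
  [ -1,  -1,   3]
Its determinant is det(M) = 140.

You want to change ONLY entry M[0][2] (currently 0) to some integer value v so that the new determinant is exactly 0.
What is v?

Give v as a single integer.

det is linear in entry M[0][2]: det = old_det + (v - 0) * C_02
Cofactor C_02 = 2
Want det = 0: 140 + (v - 0) * 2 = 0
  (v - 0) = -140 / 2 = -70
  v = 0 + (-70) = -70

Answer: -70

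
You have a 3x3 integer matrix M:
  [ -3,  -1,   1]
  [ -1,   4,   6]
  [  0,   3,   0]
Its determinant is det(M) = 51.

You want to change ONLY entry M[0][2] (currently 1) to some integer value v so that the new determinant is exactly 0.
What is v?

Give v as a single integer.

det is linear in entry M[0][2]: det = old_det + (v - 1) * C_02
Cofactor C_02 = -3
Want det = 0: 51 + (v - 1) * -3 = 0
  (v - 1) = -51 / -3 = 17
  v = 1 + (17) = 18

Answer: 18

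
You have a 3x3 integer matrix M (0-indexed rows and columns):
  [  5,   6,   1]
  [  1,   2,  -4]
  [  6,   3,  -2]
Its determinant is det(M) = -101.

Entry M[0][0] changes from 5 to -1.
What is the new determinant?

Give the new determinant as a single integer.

det is linear in row 0: changing M[0][0] by delta changes det by delta * cofactor(0,0).
Cofactor C_00 = (-1)^(0+0) * minor(0,0) = 8
Entry delta = -1 - 5 = -6
Det delta = -6 * 8 = -48
New det = -101 + -48 = -149

Answer: -149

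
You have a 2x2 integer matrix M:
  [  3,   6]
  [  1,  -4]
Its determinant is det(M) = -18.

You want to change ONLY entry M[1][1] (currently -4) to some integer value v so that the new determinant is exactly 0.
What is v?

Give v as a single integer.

det is linear in entry M[1][1]: det = old_det + (v - -4) * C_11
Cofactor C_11 = 3
Want det = 0: -18 + (v - -4) * 3 = 0
  (v - -4) = 18 / 3 = 6
  v = -4 + (6) = 2

Answer: 2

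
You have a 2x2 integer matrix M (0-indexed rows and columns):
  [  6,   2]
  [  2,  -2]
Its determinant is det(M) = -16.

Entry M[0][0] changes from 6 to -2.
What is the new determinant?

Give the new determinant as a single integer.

det is linear in row 0: changing M[0][0] by delta changes det by delta * cofactor(0,0).
Cofactor C_00 = (-1)^(0+0) * minor(0,0) = -2
Entry delta = -2 - 6 = -8
Det delta = -8 * -2 = 16
New det = -16 + 16 = 0

Answer: 0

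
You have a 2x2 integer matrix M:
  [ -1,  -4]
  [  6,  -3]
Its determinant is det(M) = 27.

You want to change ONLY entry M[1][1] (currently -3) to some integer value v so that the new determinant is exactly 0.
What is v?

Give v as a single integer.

Answer: 24

Derivation:
det is linear in entry M[1][1]: det = old_det + (v - -3) * C_11
Cofactor C_11 = -1
Want det = 0: 27 + (v - -3) * -1 = 0
  (v - -3) = -27 / -1 = 27
  v = -3 + (27) = 24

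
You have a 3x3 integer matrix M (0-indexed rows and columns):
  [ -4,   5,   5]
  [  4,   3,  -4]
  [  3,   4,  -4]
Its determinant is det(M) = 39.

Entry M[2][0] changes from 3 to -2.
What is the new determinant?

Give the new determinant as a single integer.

det is linear in row 2: changing M[2][0] by delta changes det by delta * cofactor(2,0).
Cofactor C_20 = (-1)^(2+0) * minor(2,0) = -35
Entry delta = -2 - 3 = -5
Det delta = -5 * -35 = 175
New det = 39 + 175 = 214

Answer: 214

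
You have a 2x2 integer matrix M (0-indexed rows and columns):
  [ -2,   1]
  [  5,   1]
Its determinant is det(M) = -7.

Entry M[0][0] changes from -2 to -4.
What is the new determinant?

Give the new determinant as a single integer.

Answer: -9

Derivation:
det is linear in row 0: changing M[0][0] by delta changes det by delta * cofactor(0,0).
Cofactor C_00 = (-1)^(0+0) * minor(0,0) = 1
Entry delta = -4 - -2 = -2
Det delta = -2 * 1 = -2
New det = -7 + -2 = -9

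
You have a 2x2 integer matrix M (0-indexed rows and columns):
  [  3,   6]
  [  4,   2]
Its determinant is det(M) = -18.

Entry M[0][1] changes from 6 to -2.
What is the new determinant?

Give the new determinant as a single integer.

Answer: 14

Derivation:
det is linear in row 0: changing M[0][1] by delta changes det by delta * cofactor(0,1).
Cofactor C_01 = (-1)^(0+1) * minor(0,1) = -4
Entry delta = -2 - 6 = -8
Det delta = -8 * -4 = 32
New det = -18 + 32 = 14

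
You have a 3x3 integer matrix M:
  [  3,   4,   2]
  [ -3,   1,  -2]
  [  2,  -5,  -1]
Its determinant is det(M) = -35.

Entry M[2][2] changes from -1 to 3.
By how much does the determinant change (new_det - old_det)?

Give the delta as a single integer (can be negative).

Cofactor C_22 = 15
Entry delta = 3 - -1 = 4
Det delta = entry_delta * cofactor = 4 * 15 = 60

Answer: 60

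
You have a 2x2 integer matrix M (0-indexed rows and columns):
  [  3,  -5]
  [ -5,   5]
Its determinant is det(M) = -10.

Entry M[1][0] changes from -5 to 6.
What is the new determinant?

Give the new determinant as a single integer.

det is linear in row 1: changing M[1][0] by delta changes det by delta * cofactor(1,0).
Cofactor C_10 = (-1)^(1+0) * minor(1,0) = 5
Entry delta = 6 - -5 = 11
Det delta = 11 * 5 = 55
New det = -10 + 55 = 45

Answer: 45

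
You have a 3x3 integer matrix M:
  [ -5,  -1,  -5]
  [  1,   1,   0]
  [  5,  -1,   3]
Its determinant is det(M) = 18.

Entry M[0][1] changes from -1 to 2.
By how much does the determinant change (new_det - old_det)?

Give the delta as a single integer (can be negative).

Cofactor C_01 = -3
Entry delta = 2 - -1 = 3
Det delta = entry_delta * cofactor = 3 * -3 = -9

Answer: -9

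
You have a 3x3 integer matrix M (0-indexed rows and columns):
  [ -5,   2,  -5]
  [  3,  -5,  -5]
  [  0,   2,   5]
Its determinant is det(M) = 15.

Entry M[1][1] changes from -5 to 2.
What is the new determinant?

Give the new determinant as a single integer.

det is linear in row 1: changing M[1][1] by delta changes det by delta * cofactor(1,1).
Cofactor C_11 = (-1)^(1+1) * minor(1,1) = -25
Entry delta = 2 - -5 = 7
Det delta = 7 * -25 = -175
New det = 15 + -175 = -160

Answer: -160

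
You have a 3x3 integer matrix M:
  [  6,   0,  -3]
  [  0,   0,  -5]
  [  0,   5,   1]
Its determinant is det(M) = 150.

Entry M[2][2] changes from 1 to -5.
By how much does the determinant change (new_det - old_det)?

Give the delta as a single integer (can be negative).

Answer: 0

Derivation:
Cofactor C_22 = 0
Entry delta = -5 - 1 = -6
Det delta = entry_delta * cofactor = -6 * 0 = 0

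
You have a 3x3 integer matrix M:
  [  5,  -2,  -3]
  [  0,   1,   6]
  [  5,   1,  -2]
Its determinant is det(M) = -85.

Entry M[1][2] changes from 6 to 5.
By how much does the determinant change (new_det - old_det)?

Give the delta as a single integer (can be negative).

Answer: 15

Derivation:
Cofactor C_12 = -15
Entry delta = 5 - 6 = -1
Det delta = entry_delta * cofactor = -1 * -15 = 15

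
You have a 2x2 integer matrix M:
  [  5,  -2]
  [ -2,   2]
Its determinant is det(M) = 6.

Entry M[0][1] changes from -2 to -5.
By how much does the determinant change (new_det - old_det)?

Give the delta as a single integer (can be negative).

Cofactor C_01 = 2
Entry delta = -5 - -2 = -3
Det delta = entry_delta * cofactor = -3 * 2 = -6

Answer: -6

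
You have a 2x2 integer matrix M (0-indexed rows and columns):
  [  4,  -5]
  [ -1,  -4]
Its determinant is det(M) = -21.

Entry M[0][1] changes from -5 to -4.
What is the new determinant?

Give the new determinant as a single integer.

Answer: -20

Derivation:
det is linear in row 0: changing M[0][1] by delta changes det by delta * cofactor(0,1).
Cofactor C_01 = (-1)^(0+1) * minor(0,1) = 1
Entry delta = -4 - -5 = 1
Det delta = 1 * 1 = 1
New det = -21 + 1 = -20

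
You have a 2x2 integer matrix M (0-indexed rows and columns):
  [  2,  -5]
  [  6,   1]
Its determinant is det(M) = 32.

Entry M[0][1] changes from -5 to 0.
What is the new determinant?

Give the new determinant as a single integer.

det is linear in row 0: changing M[0][1] by delta changes det by delta * cofactor(0,1).
Cofactor C_01 = (-1)^(0+1) * minor(0,1) = -6
Entry delta = 0 - -5 = 5
Det delta = 5 * -6 = -30
New det = 32 + -30 = 2

Answer: 2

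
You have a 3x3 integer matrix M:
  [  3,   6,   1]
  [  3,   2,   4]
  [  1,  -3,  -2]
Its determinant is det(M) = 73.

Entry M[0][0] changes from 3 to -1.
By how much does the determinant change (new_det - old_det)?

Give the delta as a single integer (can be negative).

Answer: -32

Derivation:
Cofactor C_00 = 8
Entry delta = -1 - 3 = -4
Det delta = entry_delta * cofactor = -4 * 8 = -32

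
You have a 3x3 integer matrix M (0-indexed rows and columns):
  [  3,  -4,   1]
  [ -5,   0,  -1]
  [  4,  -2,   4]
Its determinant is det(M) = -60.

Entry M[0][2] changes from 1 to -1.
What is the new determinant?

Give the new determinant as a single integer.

Answer: -80

Derivation:
det is linear in row 0: changing M[0][2] by delta changes det by delta * cofactor(0,2).
Cofactor C_02 = (-1)^(0+2) * minor(0,2) = 10
Entry delta = -1 - 1 = -2
Det delta = -2 * 10 = -20
New det = -60 + -20 = -80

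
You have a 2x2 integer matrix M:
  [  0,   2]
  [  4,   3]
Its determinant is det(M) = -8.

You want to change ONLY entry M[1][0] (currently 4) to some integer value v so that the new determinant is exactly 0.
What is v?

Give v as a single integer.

Answer: 0

Derivation:
det is linear in entry M[1][0]: det = old_det + (v - 4) * C_10
Cofactor C_10 = -2
Want det = 0: -8 + (v - 4) * -2 = 0
  (v - 4) = 8 / -2 = -4
  v = 4 + (-4) = 0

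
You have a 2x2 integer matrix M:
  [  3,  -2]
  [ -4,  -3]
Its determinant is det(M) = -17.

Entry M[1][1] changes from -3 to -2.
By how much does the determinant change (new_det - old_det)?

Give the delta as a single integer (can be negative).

Answer: 3

Derivation:
Cofactor C_11 = 3
Entry delta = -2 - -3 = 1
Det delta = entry_delta * cofactor = 1 * 3 = 3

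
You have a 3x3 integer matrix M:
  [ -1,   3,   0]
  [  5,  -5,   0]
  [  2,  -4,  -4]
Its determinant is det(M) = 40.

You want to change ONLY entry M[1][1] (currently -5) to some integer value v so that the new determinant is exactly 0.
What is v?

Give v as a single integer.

det is linear in entry M[1][1]: det = old_det + (v - -5) * C_11
Cofactor C_11 = 4
Want det = 0: 40 + (v - -5) * 4 = 0
  (v - -5) = -40 / 4 = -10
  v = -5 + (-10) = -15

Answer: -15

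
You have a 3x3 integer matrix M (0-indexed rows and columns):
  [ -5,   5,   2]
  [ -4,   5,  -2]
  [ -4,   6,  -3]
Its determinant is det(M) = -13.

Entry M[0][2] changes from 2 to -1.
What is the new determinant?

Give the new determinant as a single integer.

det is linear in row 0: changing M[0][2] by delta changes det by delta * cofactor(0,2).
Cofactor C_02 = (-1)^(0+2) * minor(0,2) = -4
Entry delta = -1 - 2 = -3
Det delta = -3 * -4 = 12
New det = -13 + 12 = -1

Answer: -1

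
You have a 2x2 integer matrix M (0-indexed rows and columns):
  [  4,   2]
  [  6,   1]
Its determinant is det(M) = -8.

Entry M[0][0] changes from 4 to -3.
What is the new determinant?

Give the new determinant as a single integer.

Answer: -15

Derivation:
det is linear in row 0: changing M[0][0] by delta changes det by delta * cofactor(0,0).
Cofactor C_00 = (-1)^(0+0) * minor(0,0) = 1
Entry delta = -3 - 4 = -7
Det delta = -7 * 1 = -7
New det = -8 + -7 = -15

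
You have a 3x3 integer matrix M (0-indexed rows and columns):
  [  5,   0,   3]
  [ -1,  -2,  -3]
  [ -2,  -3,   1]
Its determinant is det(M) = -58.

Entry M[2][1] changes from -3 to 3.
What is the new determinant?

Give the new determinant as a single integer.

det is linear in row 2: changing M[2][1] by delta changes det by delta * cofactor(2,1).
Cofactor C_21 = (-1)^(2+1) * minor(2,1) = 12
Entry delta = 3 - -3 = 6
Det delta = 6 * 12 = 72
New det = -58 + 72 = 14

Answer: 14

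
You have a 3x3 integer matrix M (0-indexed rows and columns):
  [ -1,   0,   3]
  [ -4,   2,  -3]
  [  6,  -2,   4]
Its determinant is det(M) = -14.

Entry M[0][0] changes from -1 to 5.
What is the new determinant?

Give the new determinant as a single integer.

Answer: -2

Derivation:
det is linear in row 0: changing M[0][0] by delta changes det by delta * cofactor(0,0).
Cofactor C_00 = (-1)^(0+0) * minor(0,0) = 2
Entry delta = 5 - -1 = 6
Det delta = 6 * 2 = 12
New det = -14 + 12 = -2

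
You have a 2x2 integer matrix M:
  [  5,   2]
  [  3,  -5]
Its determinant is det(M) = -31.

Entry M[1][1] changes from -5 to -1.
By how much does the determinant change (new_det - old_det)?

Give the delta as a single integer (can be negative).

Cofactor C_11 = 5
Entry delta = -1 - -5 = 4
Det delta = entry_delta * cofactor = 4 * 5 = 20

Answer: 20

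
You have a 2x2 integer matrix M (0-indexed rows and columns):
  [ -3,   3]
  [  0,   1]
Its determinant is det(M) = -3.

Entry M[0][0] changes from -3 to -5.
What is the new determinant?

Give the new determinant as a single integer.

det is linear in row 0: changing M[0][0] by delta changes det by delta * cofactor(0,0).
Cofactor C_00 = (-1)^(0+0) * minor(0,0) = 1
Entry delta = -5 - -3 = -2
Det delta = -2 * 1 = -2
New det = -3 + -2 = -5

Answer: -5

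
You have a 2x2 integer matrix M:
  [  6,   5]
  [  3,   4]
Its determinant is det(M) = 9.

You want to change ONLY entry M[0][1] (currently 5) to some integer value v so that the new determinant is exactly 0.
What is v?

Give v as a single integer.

Answer: 8

Derivation:
det is linear in entry M[0][1]: det = old_det + (v - 5) * C_01
Cofactor C_01 = -3
Want det = 0: 9 + (v - 5) * -3 = 0
  (v - 5) = -9 / -3 = 3
  v = 5 + (3) = 8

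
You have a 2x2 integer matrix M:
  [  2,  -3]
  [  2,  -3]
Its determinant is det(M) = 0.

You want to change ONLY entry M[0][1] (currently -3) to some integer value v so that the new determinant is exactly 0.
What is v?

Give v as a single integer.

Answer: -3

Derivation:
det is linear in entry M[0][1]: det = old_det + (v - -3) * C_01
Cofactor C_01 = -2
Want det = 0: 0 + (v - -3) * -2 = 0
  (v - -3) = 0 / -2 = 0
  v = -3 + (0) = -3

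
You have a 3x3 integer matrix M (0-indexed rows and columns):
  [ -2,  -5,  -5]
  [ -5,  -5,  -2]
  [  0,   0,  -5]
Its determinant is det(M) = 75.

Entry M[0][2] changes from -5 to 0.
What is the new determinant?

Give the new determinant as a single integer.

det is linear in row 0: changing M[0][2] by delta changes det by delta * cofactor(0,2).
Cofactor C_02 = (-1)^(0+2) * minor(0,2) = 0
Entry delta = 0 - -5 = 5
Det delta = 5 * 0 = 0
New det = 75 + 0 = 75

Answer: 75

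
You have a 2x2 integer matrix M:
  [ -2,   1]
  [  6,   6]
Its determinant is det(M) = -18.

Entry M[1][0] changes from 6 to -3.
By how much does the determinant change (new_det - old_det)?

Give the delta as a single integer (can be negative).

Answer: 9

Derivation:
Cofactor C_10 = -1
Entry delta = -3 - 6 = -9
Det delta = entry_delta * cofactor = -9 * -1 = 9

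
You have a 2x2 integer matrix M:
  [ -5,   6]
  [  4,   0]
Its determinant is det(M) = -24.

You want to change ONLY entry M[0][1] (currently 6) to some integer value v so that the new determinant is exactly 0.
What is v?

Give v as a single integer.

det is linear in entry M[0][1]: det = old_det + (v - 6) * C_01
Cofactor C_01 = -4
Want det = 0: -24 + (v - 6) * -4 = 0
  (v - 6) = 24 / -4 = -6
  v = 6 + (-6) = 0

Answer: 0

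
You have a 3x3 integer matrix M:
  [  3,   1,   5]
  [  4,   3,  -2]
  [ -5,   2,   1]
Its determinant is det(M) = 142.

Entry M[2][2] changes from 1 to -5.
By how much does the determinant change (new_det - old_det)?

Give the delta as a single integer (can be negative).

Cofactor C_22 = 5
Entry delta = -5 - 1 = -6
Det delta = entry_delta * cofactor = -6 * 5 = -30

Answer: -30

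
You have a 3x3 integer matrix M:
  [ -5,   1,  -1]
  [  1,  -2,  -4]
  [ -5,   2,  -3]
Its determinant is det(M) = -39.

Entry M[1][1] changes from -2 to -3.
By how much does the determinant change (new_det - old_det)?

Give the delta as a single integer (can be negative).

Cofactor C_11 = 10
Entry delta = -3 - -2 = -1
Det delta = entry_delta * cofactor = -1 * 10 = -10

Answer: -10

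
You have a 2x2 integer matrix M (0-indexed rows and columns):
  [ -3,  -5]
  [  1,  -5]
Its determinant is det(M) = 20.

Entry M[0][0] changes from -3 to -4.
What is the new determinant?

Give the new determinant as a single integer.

det is linear in row 0: changing M[0][0] by delta changes det by delta * cofactor(0,0).
Cofactor C_00 = (-1)^(0+0) * minor(0,0) = -5
Entry delta = -4 - -3 = -1
Det delta = -1 * -5 = 5
New det = 20 + 5 = 25

Answer: 25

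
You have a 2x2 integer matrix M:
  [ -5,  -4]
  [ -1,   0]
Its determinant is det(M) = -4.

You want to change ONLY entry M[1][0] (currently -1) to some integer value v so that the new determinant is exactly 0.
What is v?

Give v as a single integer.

det is linear in entry M[1][0]: det = old_det + (v - -1) * C_10
Cofactor C_10 = 4
Want det = 0: -4 + (v - -1) * 4 = 0
  (v - -1) = 4 / 4 = 1
  v = -1 + (1) = 0

Answer: 0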